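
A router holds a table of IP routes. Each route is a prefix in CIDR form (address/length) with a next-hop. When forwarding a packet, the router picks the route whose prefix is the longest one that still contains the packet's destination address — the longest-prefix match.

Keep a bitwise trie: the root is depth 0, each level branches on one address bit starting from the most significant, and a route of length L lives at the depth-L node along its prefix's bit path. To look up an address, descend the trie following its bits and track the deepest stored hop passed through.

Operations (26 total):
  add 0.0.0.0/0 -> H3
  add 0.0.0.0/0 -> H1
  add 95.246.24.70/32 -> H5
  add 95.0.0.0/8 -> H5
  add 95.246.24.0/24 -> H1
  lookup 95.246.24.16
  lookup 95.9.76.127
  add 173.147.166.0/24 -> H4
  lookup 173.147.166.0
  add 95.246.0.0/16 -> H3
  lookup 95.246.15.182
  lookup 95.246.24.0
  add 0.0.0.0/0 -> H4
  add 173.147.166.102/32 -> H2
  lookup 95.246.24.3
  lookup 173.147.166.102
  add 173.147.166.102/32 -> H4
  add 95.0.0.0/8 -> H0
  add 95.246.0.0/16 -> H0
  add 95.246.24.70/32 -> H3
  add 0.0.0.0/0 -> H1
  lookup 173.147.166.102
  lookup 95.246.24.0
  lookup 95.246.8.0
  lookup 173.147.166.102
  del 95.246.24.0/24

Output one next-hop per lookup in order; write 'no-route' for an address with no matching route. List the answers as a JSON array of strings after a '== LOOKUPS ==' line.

Apply in order:
  + 0.0.0.0/0 (H3) depth=0
  + 0.0.0.0/0 (H1) depth=0
  + 95.246.24.70/32 (H5) depth=32
  + 95.0.0.0/8 (H5) depth=8
  + 95.246.24.0/24 (H1) depth=24
  ? 95.246.24.16  path d0:H1→d1:-→d2:-→d3:-→d4:-→d5:-→d6:-→d7:-→d8:H5→d9:-→d10:-→d11:-→d12:-→d13:-→d14:-→d15:-→d16:-→d17:-→d18:-→d19:-→d20:-→d21:-→d22:-→d23:-→d24:H1→d25:-  best=H1
  ? 95.9.76.127  path d0:H1→d1:-→d2:-→d3:-→d4:-→d5:-→d6:-→d7:-→d8:H5  best=H5
  + 173.147.166.0/24 (H4) depth=24
  ? 173.147.166.0  path d0:H1→d1:-→d2:-→d3:-→d4:-→d5:-→d6:-→d7:-→d8:-→d9:-→d10:-→d11:-→d12:-→d13:-→d14:-→d15:-→d16:-→d17:-→d18:-→d19:-→d20:-→d21:-→d22:-→d23:-→d24:H4  best=H4
  + 95.246.0.0/16 (H3) depth=16
  ? 95.246.15.182  path d0:H1→d1:-→d2:-→d3:-→d4:-→d5:-→d6:-→d7:-→d8:H5→d9:-→d10:-→d11:-→d12:-→d13:-→d14:-→d15:-→d16:H3→d17:-→d18:-→d19:-  best=H3
  ? 95.246.24.0  path d0:H1→d1:-→d2:-→d3:-→d4:-→d5:-→d6:-→d7:-→d8:H5→d9:-→d10:-→d11:-→d12:-→d13:-→d14:-→d15:-→d16:H3→d17:-→d18:-→d19:-→d20:-→d21:-→d22:-→d23:-→d24:H1→d25:-  best=H1
  + 0.0.0.0/0 (H4) depth=0
  + 173.147.166.102/32 (H2) depth=32
  ? 95.246.24.3  path d0:H4→d1:-→d2:-→d3:-→d4:-→d5:-→d6:-→d7:-→d8:H5→d9:-→d10:-→d11:-→d12:-→d13:-→d14:-→d15:-→d16:H3→d17:-→d18:-→d19:-→d20:-→d21:-→d22:-→d23:-→d24:H1→d25:-  best=H1
  ? 173.147.166.102  path d0:H4→d1:-→d2:-→d3:-→d4:-→d5:-→d6:-→d7:-→d8:-→d9:-→d10:-→d11:-→d12:-→d13:-→d14:-→d15:-→d16:-→d17:-→d18:-→d19:-→d20:-→d21:-→d22:-→d23:-→d24:H4→d25:-→d26:-→d27:-→d28:-→d29:-→d30:-→d31:-→d32:H2  best=H2
  + 173.147.166.102/32 (H4) depth=32
  + 95.0.0.0/8 (H0) depth=8
  + 95.246.0.0/16 (H0) depth=16
  + 95.246.24.70/32 (H3) depth=32
  + 0.0.0.0/0 (H1) depth=0
  ? 173.147.166.102  path d0:H1→d1:-→d2:-→d3:-→d4:-→d5:-→d6:-→d7:-→d8:-→d9:-→d10:-→d11:-→d12:-→d13:-→d14:-→d15:-→d16:-→d17:-→d18:-→d19:-→d20:-→d21:-→d22:-→d23:-→d24:H4→d25:-→d26:-→d27:-→d28:-→d29:-→d30:-→d31:-→d32:H4  best=H4
  ? 95.246.24.0  path d0:H1→d1:-→d2:-→d3:-→d4:-→d5:-→d6:-→d7:-→d8:H0→d9:-→d10:-→d11:-→d12:-→d13:-→d14:-→d15:-→d16:H0→d17:-→d18:-→d19:-→d20:-→d21:-→d22:-→d23:-→d24:H1→d25:-  best=H1
  ? 95.246.8.0  path d0:H1→d1:-→d2:-→d3:-→d4:-→d5:-→d6:-→d7:-→d8:H0→d9:-→d10:-→d11:-→d12:-→d13:-→d14:-→d15:-→d16:H0→d17:-→d18:-→d19:-  best=H0
  ? 173.147.166.102  path d0:H1→d1:-→d2:-→d3:-→d4:-→d5:-→d6:-→d7:-→d8:-→d9:-→d10:-→d11:-→d12:-→d13:-→d14:-→d15:-→d16:-→d17:-→d18:-→d19:-→d20:-→d21:-→d22:-→d23:-→d24:H4→d25:-→d26:-→d27:-→d28:-→d29:-→d30:-→d31:-→d32:H4  best=H4
  - 95.246.24.0/24 clear@24

== LOOKUPS ==
["H1","H5","H4","H3","H1","H1","H2","H4","H1","H0","H4"]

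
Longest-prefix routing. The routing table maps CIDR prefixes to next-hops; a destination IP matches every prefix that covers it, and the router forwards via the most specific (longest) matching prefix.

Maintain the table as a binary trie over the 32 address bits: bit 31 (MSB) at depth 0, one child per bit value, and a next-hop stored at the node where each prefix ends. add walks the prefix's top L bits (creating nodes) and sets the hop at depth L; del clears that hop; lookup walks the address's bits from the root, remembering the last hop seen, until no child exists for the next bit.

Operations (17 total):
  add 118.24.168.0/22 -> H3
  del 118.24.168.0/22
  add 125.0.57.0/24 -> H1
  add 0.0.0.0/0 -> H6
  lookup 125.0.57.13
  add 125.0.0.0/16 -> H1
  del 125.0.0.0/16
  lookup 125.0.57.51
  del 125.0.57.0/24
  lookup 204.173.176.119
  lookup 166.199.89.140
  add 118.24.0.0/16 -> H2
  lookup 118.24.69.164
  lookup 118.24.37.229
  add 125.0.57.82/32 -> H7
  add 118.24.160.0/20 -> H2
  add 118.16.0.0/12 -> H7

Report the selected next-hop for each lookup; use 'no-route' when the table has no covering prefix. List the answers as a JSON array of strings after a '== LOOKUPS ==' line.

Process each operation:
  + 118.24.168.0/22 (H3) depth=22
  - 118.24.168.0/22 clear@22
  + 125.0.57.0/24 (H1) depth=24
  + 0.0.0.0/0 (H6) depth=0
  Q 125.0.57.13: descend 011111010000000000111001 ; hops seen [H6,H1] ; pick H1
  + 125.0.0.0/16 (H1) depth=16
  - 125.0.0.0/16 clear@16
  Q 125.0.57.51: descend 011111010000000000111001 ; hops seen [H6,H1] ; pick H1
  - 125.0.57.0/24 clear@24
  Q 204.173.176.119: descend ε ; hops seen [H6] ; pick H6
  Q 166.199.89.140: descend ε ; hops seen [H6] ; pick H6
  + 118.24.0.0/16 (H2) depth=16
  Q 118.24.69.164: descend 0111011000011000 ; hops seen [H6,H2] ; pick H2
  Q 118.24.37.229: descend 0111011000011000 ; hops seen [H6,H2] ; pick H2
  + 125.0.57.82/32 (H7) depth=32
  + 118.24.160.0/20 (H2) depth=20
  + 118.16.0.0/12 (H7) depth=12

== LOOKUPS ==
["H1","H1","H6","H6","H2","H2"]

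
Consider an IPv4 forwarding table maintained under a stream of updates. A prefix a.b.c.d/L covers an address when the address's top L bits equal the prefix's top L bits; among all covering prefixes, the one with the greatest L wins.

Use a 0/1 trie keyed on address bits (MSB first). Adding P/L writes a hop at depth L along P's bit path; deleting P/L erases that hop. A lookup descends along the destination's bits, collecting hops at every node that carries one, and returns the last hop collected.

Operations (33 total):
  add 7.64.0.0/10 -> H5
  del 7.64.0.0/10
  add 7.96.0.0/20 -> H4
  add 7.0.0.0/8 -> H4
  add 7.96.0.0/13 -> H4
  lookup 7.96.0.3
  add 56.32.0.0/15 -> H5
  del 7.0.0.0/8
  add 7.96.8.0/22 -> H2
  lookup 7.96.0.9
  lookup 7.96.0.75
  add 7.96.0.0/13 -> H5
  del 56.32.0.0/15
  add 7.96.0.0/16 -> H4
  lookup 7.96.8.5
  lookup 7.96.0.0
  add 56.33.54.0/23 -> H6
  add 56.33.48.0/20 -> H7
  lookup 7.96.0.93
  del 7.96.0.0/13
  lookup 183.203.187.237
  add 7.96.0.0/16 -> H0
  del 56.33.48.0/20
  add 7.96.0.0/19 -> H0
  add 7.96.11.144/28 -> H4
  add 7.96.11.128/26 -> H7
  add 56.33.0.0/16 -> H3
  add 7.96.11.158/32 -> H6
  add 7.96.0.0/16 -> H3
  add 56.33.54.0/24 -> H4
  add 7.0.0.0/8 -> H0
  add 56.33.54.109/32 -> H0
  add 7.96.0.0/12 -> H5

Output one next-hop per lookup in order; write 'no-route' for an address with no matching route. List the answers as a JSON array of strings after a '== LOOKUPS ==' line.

Trace:
  + 7.64.0.0/10 (H5) depth=10
  del 7.64.0.0/10 (clear depth 10)
  + 7.96.0.0/20 (H4) depth=20
  + 7.0.0.0/8 (H4) depth=8
  + 7.96.0.0/13 (H4) depth=13
  Q 7.96.0.3: descend 00000111011000000000 ; hops seen [H4,H4,H4] ; pick H4
  + 56.32.0.0/15 (H5) depth=15
  del 7.0.0.0/8 (clear depth 8)
  + 7.96.8.0/22 (H2) depth=22
  Q 7.96.0.9: descend 00000111011000000000 ; hops seen [H4,H4] ; pick H4
  Q 7.96.0.75: descend 00000111011000000000 ; hops seen [H4,H4] ; pick H4
  + 7.96.0.0/13 (H5) depth=13
  del 56.32.0.0/15 (clear depth 15)
  + 7.96.0.0/16 (H4) depth=16
  Q 7.96.8.5: descend 0000011101100000000010 ; hops seen [H5,H4,H4,H2] ; pick H2
  Q 7.96.0.0: descend 00000111011000000000 ; hops seen [H5,H4,H4] ; pick H4
  + 56.33.54.0/23 (H6) depth=23
  + 56.33.48.0/20 (H7) depth=20
  Q 7.96.0.93: descend 00000111011000000000 ; hops seen [H5,H4,H4] ; pick H4
  del 7.96.0.0/13 (clear depth 13)
  Q 183.203.187.237: descend ε ; hops seen [∅] ; pick no-route
  + 7.96.0.0/16 (H0) depth=16
  del 56.33.48.0/20 (clear depth 20)
  + 7.96.0.0/19 (H0) depth=19
  + 7.96.11.144/28 (H4) depth=28
  + 7.96.11.128/26 (H7) depth=26
  + 56.33.0.0/16 (H3) depth=16
  + 7.96.11.158/32 (H6) depth=32
  + 7.96.0.0/16 (H3) depth=16
  + 56.33.54.0/24 (H4) depth=24
  + 7.0.0.0/8 (H0) depth=8
  + 56.33.54.109/32 (H0) depth=32
  + 7.96.0.0/12 (H5) depth=12

== LOOKUPS ==
["H4","H4","H4","H2","H4","H4","no-route"]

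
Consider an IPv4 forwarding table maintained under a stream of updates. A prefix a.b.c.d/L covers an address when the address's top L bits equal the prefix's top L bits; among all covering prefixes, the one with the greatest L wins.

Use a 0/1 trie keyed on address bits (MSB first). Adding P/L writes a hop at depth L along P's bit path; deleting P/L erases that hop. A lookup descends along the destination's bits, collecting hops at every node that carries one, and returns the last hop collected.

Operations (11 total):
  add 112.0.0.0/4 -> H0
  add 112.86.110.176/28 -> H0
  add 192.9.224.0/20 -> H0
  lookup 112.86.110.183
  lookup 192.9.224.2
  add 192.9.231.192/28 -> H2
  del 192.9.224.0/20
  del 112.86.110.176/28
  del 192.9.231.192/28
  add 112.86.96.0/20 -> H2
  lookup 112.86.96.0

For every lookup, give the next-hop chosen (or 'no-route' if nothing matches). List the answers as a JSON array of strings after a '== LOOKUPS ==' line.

Apply in order:
  add 112.0.0.0/4 -> H0 at depth 4
  add 112.86.110.176/28 -> H0 at depth 28
  add 192.9.224.0/20 -> H0 at depth 20
  lookup 112.86.110.183: bits 0111000001010110011011101011 walk d0:-→d1:-→d2:-→d3:-→d4:H0→d5:-→d6:-→d7:-→d8:-→d9:-→d10:-→d11:-→d12:-→d13:-→d14:-→d15:-→d16:-→d17:-→d18:-→d19:-→d20:-→d21:-→d22:-→d23:-→d24:-→d25:-→d26:-→d27:-→d28:H0 -> H0
  lookup 192.9.224.2: bits 11000000000010011110 walk d0:-→d1:-→d2:-→d3:-→d4:-→d5:-→d6:-→d7:-→d8:-→d9:-→d10:-→d11:-→d12:-→d13:-→d14:-→d15:-→d16:-→d17:-→d18:-→d19:-→d20:H0 -> H0
  add 192.9.231.192/28 -> H2 at depth 28
  - 192.9.224.0/20 clear@20
  - 112.86.110.176/28 clear@28
  - 192.9.231.192/28 clear@28
  add 112.86.96.0/20 -> H2 at depth 20
  lookup 112.86.96.0: bits 01110000010101100110 walk d0:-→d1:-→d2:-→d3:-→d4:H0→d5:-→d6:-→d7:-→d8:-→d9:-→d10:-→d11:-→d12:-→d13:-→d14:-→d15:-→d16:-→d17:-→d18:-→d19:-→d20:H2 -> H2

== LOOKUPS ==
["H0","H0","H2"]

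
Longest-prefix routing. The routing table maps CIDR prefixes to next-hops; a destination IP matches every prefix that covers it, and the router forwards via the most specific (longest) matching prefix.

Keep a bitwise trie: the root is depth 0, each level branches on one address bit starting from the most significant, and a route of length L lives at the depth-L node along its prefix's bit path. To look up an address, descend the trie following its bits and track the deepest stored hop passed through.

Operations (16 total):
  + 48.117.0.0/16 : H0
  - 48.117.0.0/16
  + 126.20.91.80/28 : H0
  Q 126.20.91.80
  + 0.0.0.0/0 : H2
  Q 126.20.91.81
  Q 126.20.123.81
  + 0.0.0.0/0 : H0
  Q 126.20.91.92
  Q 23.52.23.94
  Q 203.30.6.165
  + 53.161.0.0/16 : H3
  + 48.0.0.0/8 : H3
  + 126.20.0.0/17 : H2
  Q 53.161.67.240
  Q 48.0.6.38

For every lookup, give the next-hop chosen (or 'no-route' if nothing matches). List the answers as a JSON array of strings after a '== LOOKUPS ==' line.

Trace:
  add 48.117.0.0/16 -> H0 at depth 16
  - 48.117.0.0/16 clear@16
  add 126.20.91.80/28 -> H0 at depth 28
  ? 126.20.91.80  path d0:-→d1:-→d2:-→d3:-→d4:-→d5:-→d6:-→d7:-→d8:-→d9:-→d10:-→d11:-→d12:-→d13:-→d14:-→d15:-→d16:-→d17:-→d18:-→d19:-→d20:-→d21:-→d22:-→d23:-→d24:-→d25:-→d26:-→d27:-→d28:H0  best=H0
  add 0.0.0.0/0 -> H2 at depth 0
  ? 126.20.91.81  path d0:H2→d1:-→d2:-→d3:-→d4:-→d5:-→d6:-→d7:-→d8:-→d9:-→d10:-→d11:-→d12:-→d13:-→d14:-→d15:-→d16:-→d17:-→d18:-→d19:-→d20:-→d21:-→d22:-→d23:-→d24:-→d25:-→d26:-→d27:-→d28:H0  best=H0
  ? 126.20.123.81  path d0:H2→d1:-→d2:-→d3:-→d4:-→d5:-→d6:-→d7:-→d8:-→d9:-→d10:-→d11:-→d12:-→d13:-→d14:-→d15:-→d16:-→d17:-→d18:-  best=H2
  add 0.0.0.0/0 -> H0 at depth 0
  ? 126.20.91.92  path d0:H0→d1:-→d2:-→d3:-→d4:-→d5:-→d6:-→d7:-→d8:-→d9:-→d10:-→d11:-→d12:-→d13:-→d14:-→d15:-→d16:-→d17:-→d18:-→d19:-→d20:-→d21:-→d22:-→d23:-→d24:-→d25:-→d26:-→d27:-→d28:H0  best=H0
  ? 23.52.23.94  path d0:H0→d1:-→d2:-  best=H0
  ? 203.30.6.165  path d0:H0  best=H0
  add 53.161.0.0/16 -> H3 at depth 16
  add 48.0.0.0/8 -> H3 at depth 8
  add 126.20.0.0/17 -> H2 at depth 17
  ? 53.161.67.240  path d0:H0→d1:-→d2:-→d3:-→d4:-→d5:-→d6:-→d7:-→d8:-→d9:-→d10:-→d11:-→d12:-→d13:-→d14:-→d15:-→d16:H3  best=H3
  ? 48.0.6.38  path d0:H0→d1:-→d2:-→d3:-→d4:-→d5:-→d6:-→d7:-→d8:H3→d9:-  best=H3

== LOOKUPS ==
["H0","H0","H2","H0","H0","H0","H3","H3"]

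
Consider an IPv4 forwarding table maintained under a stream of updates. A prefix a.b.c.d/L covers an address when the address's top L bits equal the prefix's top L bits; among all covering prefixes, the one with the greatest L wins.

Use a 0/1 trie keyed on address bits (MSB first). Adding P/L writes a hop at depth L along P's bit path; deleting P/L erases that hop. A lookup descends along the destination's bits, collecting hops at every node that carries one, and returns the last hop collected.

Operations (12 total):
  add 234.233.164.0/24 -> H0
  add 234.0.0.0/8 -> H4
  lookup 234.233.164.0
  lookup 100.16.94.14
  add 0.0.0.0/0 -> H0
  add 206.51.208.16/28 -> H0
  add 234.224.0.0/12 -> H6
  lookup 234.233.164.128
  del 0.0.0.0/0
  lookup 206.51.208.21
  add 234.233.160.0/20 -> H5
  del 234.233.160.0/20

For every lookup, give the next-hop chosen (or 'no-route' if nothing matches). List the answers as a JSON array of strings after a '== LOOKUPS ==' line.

Trace:
  + 234.233.164.0/24 (H0) depth=24
  + 234.0.0.0/8 (H4) depth=8
  lookup 234.233.164.0: bits 111010101110100110100100 walk d0:-→d1:-→d2:-→d3:-→d4:-→d5:-→d6:-→d7:-→d8:H4→d9:-→d10:-→d11:-→d12:-→d13:-→d14:-→d15:-→d16:-→d17:-→d18:-→d19:-→d20:-→d21:-→d22:-→d23:-→d24:H0 -> H0
  lookup 100.16.94.14: bits ε walk d0:- -> no-route
  + 0.0.0.0/0 (H0) depth=0
  + 206.51.208.16/28 (H0) depth=28
  + 234.224.0.0/12 (H6) depth=12
  lookup 234.233.164.128: bits 111010101110100110100100 walk d0:H0→d1:-→d2:-→d3:-→d4:-→d5:-→d6:-→d7:-→d8:H4→d9:-→d10:-→d11:-→d12:H6→d13:-→d14:-→d15:-→d16:-→d17:-→d18:-→d19:-→d20:-→d21:-→d22:-→d23:-→d24:H0 -> H0
  - 0.0.0.0/0 clear@0
  lookup 206.51.208.21: bits 1100111000110011110100000001 walk d0:-→d1:-→d2:-→d3:-→d4:-→d5:-→d6:-→d7:-→d8:-→d9:-→d10:-→d11:-→d12:-→d13:-→d14:-→d15:-→d16:-→d17:-→d18:-→d19:-→d20:-→d21:-→d22:-→d23:-→d24:-→d25:-→d26:-→d27:-→d28:H0 -> H0
  + 234.233.160.0/20 (H5) depth=20
  - 234.233.160.0/20 clear@20

== LOOKUPS ==
["H0","no-route","H0","H0"]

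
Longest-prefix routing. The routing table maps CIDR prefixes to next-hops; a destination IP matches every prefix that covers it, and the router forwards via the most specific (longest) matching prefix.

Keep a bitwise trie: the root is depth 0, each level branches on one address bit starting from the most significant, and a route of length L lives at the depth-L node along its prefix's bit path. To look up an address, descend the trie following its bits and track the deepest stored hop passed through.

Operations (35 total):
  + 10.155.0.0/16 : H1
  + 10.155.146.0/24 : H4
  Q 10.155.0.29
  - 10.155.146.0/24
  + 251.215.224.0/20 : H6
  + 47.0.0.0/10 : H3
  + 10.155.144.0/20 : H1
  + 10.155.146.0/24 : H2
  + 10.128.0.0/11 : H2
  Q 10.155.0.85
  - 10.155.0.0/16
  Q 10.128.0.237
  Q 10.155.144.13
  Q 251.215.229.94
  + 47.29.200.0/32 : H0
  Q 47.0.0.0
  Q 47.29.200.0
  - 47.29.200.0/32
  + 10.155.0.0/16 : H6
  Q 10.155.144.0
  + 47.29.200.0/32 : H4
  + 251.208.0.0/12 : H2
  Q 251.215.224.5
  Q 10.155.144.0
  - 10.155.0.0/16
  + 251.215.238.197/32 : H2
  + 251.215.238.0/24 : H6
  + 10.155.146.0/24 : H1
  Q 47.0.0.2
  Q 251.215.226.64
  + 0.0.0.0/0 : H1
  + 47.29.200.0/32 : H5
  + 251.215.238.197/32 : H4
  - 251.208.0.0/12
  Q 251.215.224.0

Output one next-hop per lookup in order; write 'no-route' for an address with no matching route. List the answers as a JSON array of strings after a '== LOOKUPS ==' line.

Process each operation:
  add 10.155.0.0/16 -> H1 at depth 16
  add 10.155.146.0/24 -> H4 at depth 24
  lookup 10.155.0.29: bits 0000101010011011 walk d0:-→d1:-→d2:-→d3:-→d4:-→d5:-→d6:-→d7:-→d8:-→d9:-→d10:-→d11:-→d12:-→d13:-→d14:-→d15:-→d16:H1 -> H1
  del 10.155.146.0/24 (clear depth 24)
  add 251.215.224.0/20 -> H6 at depth 20
  add 47.0.0.0/10 -> H3 at depth 10
  add 10.155.144.0/20 -> H1 at depth 20
  add 10.155.146.0/24 -> H2 at depth 24
  add 10.128.0.0/11 -> H2 at depth 11
  lookup 10.155.0.85: bits 0000101010011011 walk d0:-→d1:-→d2:-→d3:-→d4:-→d5:-→d6:-→d7:-→d8:-→d9:-→d10:-→d11:H2→d12:-→d13:-→d14:-→d15:-→d16:H1 -> H1
  del 10.155.0.0/16 (clear depth 16)
  lookup 10.128.0.237: bits 00001010100 walk d0:-→d1:-→d2:-→d3:-→d4:-→d5:-→d6:-→d7:-→d8:-→d9:-→d10:-→d11:H2 -> H2
  lookup 10.155.144.13: bits 0000101010011011100100 walk d0:-→d1:-→d2:-→d3:-→d4:-→d5:-→d6:-→d7:-→d8:-→d9:-→d10:-→d11:H2→d12:-→d13:-→d14:-→d15:-→d16:-→d17:-→d18:-→d19:-→d20:H1→d21:-→d22:- -> H1
  lookup 251.215.229.94: bits 11111011110101111110 walk d0:-→d1:-→d2:-→d3:-→d4:-→d5:-→d6:-→d7:-→d8:-→d9:-→d10:-→d11:-→d12:-→d13:-→d14:-→d15:-→d16:-→d17:-→d18:-→d19:-→d20:H6 -> H6
  add 47.29.200.0/32 -> H0 at depth 32
  lookup 47.0.0.0: bits 00101111000 walk d0:-→d1:-→d2:-→d3:-→d4:-→d5:-→d6:-→d7:-→d8:-→d9:-→d10:H3→d11:- -> H3
  lookup 47.29.200.0: bits 00101111000111011100100000000000 walk d0:-→d1:-→d2:-→d3:-→d4:-→d5:-→d6:-→d7:-→d8:-→d9:-→d10:H3→d11:-→d12:-→d13:-→d14:-→d15:-→d16:-→d17:-→d18:-→d19:-→d20:-→d21:-→d22:-→d23:-→d24:-→d25:-→d26:-→d27:-→d28:-→d29:-→d30:-→d31:-→d32:H0 -> H0
  del 47.29.200.0/32 (clear depth 32)
  add 10.155.0.0/16 -> H6 at depth 16
  lookup 10.155.144.0: bits 0000101010011011100100 walk d0:-→d1:-→d2:-→d3:-→d4:-→d5:-→d6:-→d7:-→d8:-→d9:-→d10:-→d11:H2→d12:-→d13:-→d14:-→d15:-→d16:H6→d17:-→d18:-→d19:-→d20:H1→d21:-→d22:- -> H1
  add 47.29.200.0/32 -> H4 at depth 32
  add 251.208.0.0/12 -> H2 at depth 12
  lookup 251.215.224.5: bits 11111011110101111110 walk d0:-→d1:-→d2:-→d3:-→d4:-→d5:-→d6:-→d7:-→d8:-→d9:-→d10:-→d11:-→d12:H2→d13:-→d14:-→d15:-→d16:-→d17:-→d18:-→d19:-→d20:H6 -> H6
  lookup 10.155.144.0: bits 0000101010011011100100 walk d0:-→d1:-→d2:-→d3:-→d4:-→d5:-→d6:-→d7:-→d8:-→d9:-→d10:-→d11:H2→d12:-→d13:-→d14:-→d15:-→d16:H6→d17:-→d18:-→d19:-→d20:H1→d21:-→d22:- -> H1
  del 10.155.0.0/16 (clear depth 16)
  add 251.215.238.197/32 -> H2 at depth 32
  add 251.215.238.0/24 -> H6 at depth 24
  add 10.155.146.0/24 -> H1 at depth 24
  lookup 47.0.0.2: bits 00101111000 walk d0:-→d1:-→d2:-→d3:-→d4:-→d5:-→d6:-→d7:-→d8:-→d9:-→d10:H3→d11:- -> H3
  lookup 251.215.226.64: bits 11111011110101111110 walk d0:-→d1:-→d2:-→d3:-→d4:-→d5:-→d6:-→d7:-→d8:-→d9:-→d10:-→d11:-→d12:H2→d13:-→d14:-→d15:-→d16:-→d17:-→d18:-→d19:-→d20:H6 -> H6
  add 0.0.0.0/0 -> H1 at depth 0
  add 47.29.200.0/32 -> H5 at depth 32
  add 251.215.238.197/32 -> H4 at depth 32
  del 251.208.0.0/12 (clear depth 12)
  lookup 251.215.224.0: bits 11111011110101111110 walk d0:H1→d1:-→d2:-→d3:-→d4:-→d5:-→d6:-→d7:-→d8:-→d9:-→d10:-→d11:-→d12:-→d13:-→d14:-→d15:-→d16:-→d17:-→d18:-→d19:-→d20:H6 -> H6

== LOOKUPS ==
["H1","H1","H2","H1","H6","H3","H0","H1","H6","H1","H3","H6","H6"]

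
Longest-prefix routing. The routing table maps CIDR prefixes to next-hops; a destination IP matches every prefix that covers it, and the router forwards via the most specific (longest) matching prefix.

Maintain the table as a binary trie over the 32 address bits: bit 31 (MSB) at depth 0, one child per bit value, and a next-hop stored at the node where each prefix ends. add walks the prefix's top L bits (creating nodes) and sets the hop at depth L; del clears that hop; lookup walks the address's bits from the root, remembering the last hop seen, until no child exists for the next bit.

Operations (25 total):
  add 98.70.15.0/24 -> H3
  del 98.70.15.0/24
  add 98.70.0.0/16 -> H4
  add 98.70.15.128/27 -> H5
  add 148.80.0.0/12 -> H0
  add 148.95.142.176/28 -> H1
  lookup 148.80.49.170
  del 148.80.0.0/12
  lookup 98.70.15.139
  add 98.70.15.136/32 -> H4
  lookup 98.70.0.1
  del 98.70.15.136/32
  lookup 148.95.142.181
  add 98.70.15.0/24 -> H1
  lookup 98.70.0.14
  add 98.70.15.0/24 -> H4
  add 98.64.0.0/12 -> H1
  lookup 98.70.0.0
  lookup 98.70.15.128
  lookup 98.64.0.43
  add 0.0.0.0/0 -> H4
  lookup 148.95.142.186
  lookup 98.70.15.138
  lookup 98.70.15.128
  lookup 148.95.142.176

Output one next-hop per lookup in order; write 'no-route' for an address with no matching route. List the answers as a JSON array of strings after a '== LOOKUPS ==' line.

Process each operation:
  + 98.70.15.0/24 (H3) depth=24
  del 98.70.15.0/24 (clear depth 24)
  + 98.70.0.0/16 (H4) depth=16
  + 98.70.15.128/27 (H5) depth=27
  + 148.80.0.0/12 (H0) depth=12
  + 148.95.142.176/28 (H1) depth=28
  lookup 148.80.49.170: bits 100101000101 walk d0:-→d1:-→d2:-→d3:-→d4:-→d5:-→d6:-→d7:-→d8:-→d9:-→d10:-→d11:-→d12:H0 -> H0
  del 148.80.0.0/12 (clear depth 12)
  lookup 98.70.15.139: bits 011000100100011000001111100 walk d0:-→d1:-→d2:-→d3:-→d4:-→d5:-→d6:-→d7:-→d8:-→d9:-→d10:-→d11:-→d12:-→d13:-→d14:-→d15:-→d16:H4→d17:-→d18:-→d19:-→d20:-→d21:-→d22:-→d23:-→d24:-→d25:-→d26:-→d27:H5 -> H5
  + 98.70.15.136/32 (H4) depth=32
  lookup 98.70.0.1: bits 01100010010001100000 walk d0:-→d1:-→d2:-→d3:-→d4:-→d5:-→d6:-→d7:-→d8:-→d9:-→d10:-→d11:-→d12:-→d13:-→d14:-→d15:-→d16:H4→d17:-→d18:-→d19:-→d20:- -> H4
  del 98.70.15.136/32 (clear depth 32)
  lookup 148.95.142.181: bits 1001010001011111100011101011 walk d0:-→d1:-→d2:-→d3:-→d4:-→d5:-→d6:-→d7:-→d8:-→d9:-→d10:-→d11:-→d12:-→d13:-→d14:-→d15:-→d16:-→d17:-→d18:-→d19:-→d20:-→d21:-→d22:-→d23:-→d24:-→d25:-→d26:-→d27:-→d28:H1 -> H1
  + 98.70.15.0/24 (H1) depth=24
  lookup 98.70.0.14: bits 01100010010001100000 walk d0:-→d1:-→d2:-→d3:-→d4:-→d5:-→d6:-→d7:-→d8:-→d9:-→d10:-→d11:-→d12:-→d13:-→d14:-→d15:-→d16:H4→d17:-→d18:-→d19:-→d20:- -> H4
  + 98.70.15.0/24 (H4) depth=24
  + 98.64.0.0/12 (H1) depth=12
  lookup 98.70.0.0: bits 01100010010001100000 walk d0:-→d1:-→d2:-→d3:-→d4:-→d5:-→d6:-→d7:-→d8:-→d9:-→d10:-→d11:-→d12:H1→d13:-→d14:-→d15:-→d16:H4→d17:-→d18:-→d19:-→d20:- -> H4
  lookup 98.70.15.128: bits 0110001001000110000011111000 walk d0:-→d1:-→d2:-→d3:-→d4:-→d5:-→d6:-→d7:-→d8:-→d9:-→d10:-→d11:-→d12:H1→d13:-→d14:-→d15:-→d16:H4→d17:-→d18:-→d19:-→d20:-→d21:-→d22:-→d23:-→d24:H4→d25:-→d26:-→d27:H5→d28:- -> H5
  lookup 98.64.0.43: bits 0110001001000 walk d0:-→d1:-→d2:-→d3:-→d4:-→d5:-→d6:-→d7:-→d8:-→d9:-→d10:-→d11:-→d12:H1→d13:- -> H1
  + 0.0.0.0/0 (H4) depth=0
  lookup 148.95.142.186: bits 1001010001011111100011101011 walk d0:H4→d1:-→d2:-→d3:-→d4:-→d5:-→d6:-→d7:-→d8:-→d9:-→d10:-→d11:-→d12:-→d13:-→d14:-→d15:-→d16:-→d17:-→d18:-→d19:-→d20:-→d21:-→d22:-→d23:-→d24:-→d25:-→d26:-→d27:-→d28:H1 -> H1
  lookup 98.70.15.138: bits 011000100100011000001111100010 walk d0:H4→d1:-→d2:-→d3:-→d4:-→d5:-→d6:-→d7:-→d8:-→d9:-→d10:-→d11:-→d12:H1→d13:-→d14:-→d15:-→d16:H4→d17:-→d18:-→d19:-→d20:-→d21:-→d22:-→d23:-→d24:H4→d25:-→d26:-→d27:H5→d28:-→d29:-→d30:- -> H5
  lookup 98.70.15.128: bits 0110001001000110000011111000 walk d0:H4→d1:-→d2:-→d3:-→d4:-→d5:-→d6:-→d7:-→d8:-→d9:-→d10:-→d11:-→d12:H1→d13:-→d14:-→d15:-→d16:H4→d17:-→d18:-→d19:-→d20:-→d21:-→d22:-→d23:-→d24:H4→d25:-→d26:-→d27:H5→d28:- -> H5
  lookup 148.95.142.176: bits 1001010001011111100011101011 walk d0:H4→d1:-→d2:-→d3:-→d4:-→d5:-→d6:-→d7:-→d8:-→d9:-→d10:-→d11:-→d12:-→d13:-→d14:-→d15:-→d16:-→d17:-→d18:-→d19:-→d20:-→d21:-→d22:-→d23:-→d24:-→d25:-→d26:-→d27:-→d28:H1 -> H1

== LOOKUPS ==
["H0","H5","H4","H1","H4","H4","H5","H1","H1","H5","H5","H1"]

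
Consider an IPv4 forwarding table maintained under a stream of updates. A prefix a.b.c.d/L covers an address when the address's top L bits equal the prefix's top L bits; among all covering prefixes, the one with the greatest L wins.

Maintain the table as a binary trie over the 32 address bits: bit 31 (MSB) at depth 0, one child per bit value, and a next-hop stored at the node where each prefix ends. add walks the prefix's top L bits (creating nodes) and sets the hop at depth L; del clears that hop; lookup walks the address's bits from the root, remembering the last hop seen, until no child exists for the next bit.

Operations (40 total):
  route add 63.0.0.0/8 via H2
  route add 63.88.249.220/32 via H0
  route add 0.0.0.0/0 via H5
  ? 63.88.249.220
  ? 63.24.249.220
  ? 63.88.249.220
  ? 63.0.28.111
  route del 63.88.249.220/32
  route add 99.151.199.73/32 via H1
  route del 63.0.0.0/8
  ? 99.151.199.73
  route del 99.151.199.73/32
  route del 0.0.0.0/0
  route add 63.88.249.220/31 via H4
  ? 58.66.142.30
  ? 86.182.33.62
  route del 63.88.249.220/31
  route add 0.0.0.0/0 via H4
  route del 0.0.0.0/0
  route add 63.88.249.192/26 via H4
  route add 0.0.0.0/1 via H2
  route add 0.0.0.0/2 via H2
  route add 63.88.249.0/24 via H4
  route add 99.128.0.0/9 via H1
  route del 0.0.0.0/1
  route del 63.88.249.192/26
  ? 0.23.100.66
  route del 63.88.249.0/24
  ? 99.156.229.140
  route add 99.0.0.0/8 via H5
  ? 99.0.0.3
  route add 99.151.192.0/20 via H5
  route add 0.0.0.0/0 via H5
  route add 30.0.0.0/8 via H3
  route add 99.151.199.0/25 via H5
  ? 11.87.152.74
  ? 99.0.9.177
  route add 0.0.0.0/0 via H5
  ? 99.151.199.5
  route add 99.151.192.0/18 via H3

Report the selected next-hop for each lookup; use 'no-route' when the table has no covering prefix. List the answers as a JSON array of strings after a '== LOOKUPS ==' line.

Process each operation:
  + 63.0.0.0/8 (H2) depth=8
  + 63.88.249.220/32 (H0) depth=32
  + 0.0.0.0/0 (H5) depth=0
  ? 63.88.249.220  path d0:H5→d1:-→d2:-→d3:-→d4:-→d5:-→d6:-→d7:-→d8:H2→d9:-→d10:-→d11:-→d12:-→d13:-→d14:-→d15:-→d16:-→d17:-→d18:-→d19:-→d20:-→d21:-→d22:-→d23:-→d24:-→d25:-→d26:-→d27:-→d28:-→d29:-→d30:-→d31:-→d32:H0  best=H0
  ? 63.24.249.220  path d0:H5→d1:-→d2:-→d3:-→d4:-→d5:-→d6:-→d7:-→d8:H2→d9:-  best=H2
  ? 63.88.249.220  path d0:H5→d1:-→d2:-→d3:-→d4:-→d5:-→d6:-→d7:-→d8:H2→d9:-→d10:-→d11:-→d12:-→d13:-→d14:-→d15:-→d16:-→d17:-→d18:-→d19:-→d20:-→d21:-→d22:-→d23:-→d24:-→d25:-→d26:-→d27:-→d28:-→d29:-→d30:-→d31:-→d32:H0  best=H0
  ? 63.0.28.111  path d0:H5→d1:-→d2:-→d3:-→d4:-→d5:-→d6:-→d7:-→d8:H2→d9:-  best=H2
  del 63.88.249.220/32 (clear depth 32)
  + 99.151.199.73/32 (H1) depth=32
  del 63.0.0.0/8 (clear depth 8)
  ? 99.151.199.73  path d0:H5→d1:-→d2:-→d3:-→d4:-→d5:-→d6:-→d7:-→d8:-→d9:-→d10:-→d11:-→d12:-→d13:-→d14:-→d15:-→d16:-→d17:-→d18:-→d19:-→d20:-→d21:-→d22:-→d23:-→d24:-→d25:-→d26:-→d27:-→d28:-→d29:-→d30:-→d31:-→d32:H1  best=H1
  del 99.151.199.73/32 (clear depth 32)
  del 0.0.0.0/0 (clear depth 0)
  + 63.88.249.220/31 (H4) depth=31
  ? 58.66.142.30  path d0:-→d1:-→d2:-→d3:-→d4:-→d5:-  best=no-route
  ? 86.182.33.62  path d0:-→d1:-→d2:-  best=no-route
  del 63.88.249.220/31 (clear depth 31)
  + 0.0.0.0/0 (H4) depth=0
  del 0.0.0.0/0 (clear depth 0)
  + 63.88.249.192/26 (H4) depth=26
  + 0.0.0.0/1 (H2) depth=1
  + 0.0.0.0/2 (H2) depth=2
  + 63.88.249.0/24 (H4) depth=24
  + 99.128.0.0/9 (H1) depth=9
  del 0.0.0.0/1 (clear depth 1)
  del 63.88.249.192/26 (clear depth 26)
  ? 0.23.100.66  path d0:-→d1:-→d2:H2  best=H2
  del 63.88.249.0/24 (clear depth 24)
  ? 99.156.229.140  path d0:-→d1:-→d2:-→d3:-→d4:-→d5:-→d6:-→d7:-→d8:-→d9:H1→d10:-→d11:-→d12:-  best=H1
  + 99.0.0.0/8 (H5) depth=8
  ? 99.0.0.3  path d0:-→d1:-→d2:-→d3:-→d4:-→d5:-→d6:-→d7:-→d8:H5  best=H5
  + 99.151.192.0/20 (H5) depth=20
  + 0.0.0.0/0 (H5) depth=0
  + 30.0.0.0/8 (H3) depth=8
  + 99.151.199.0/25 (H5) depth=25
  ? 11.87.152.74  path d0:H5→d1:-→d2:H2→d3:-  best=H2
  ? 99.0.9.177  path d0:H5→d1:-→d2:-→d3:-→d4:-→d5:-→d6:-→d7:-→d8:H5  best=H5
  + 0.0.0.0/0 (H5) depth=0
  ? 99.151.199.5  path d0:H5→d1:-→d2:-→d3:-→d4:-→d5:-→d6:-→d7:-→d8:H5→d9:H1→d10:-→d11:-→d12:-→d13:-→d14:-→d15:-→d16:-→d17:-→d18:-→d19:-→d20:H5→d21:-→d22:-→d23:-→d24:-→d25:H5  best=H5
  + 99.151.192.0/18 (H3) depth=18

== LOOKUPS ==
["H0","H2","H0","H2","H1","no-route","no-route","H2","H1","H5","H2","H5","H5"]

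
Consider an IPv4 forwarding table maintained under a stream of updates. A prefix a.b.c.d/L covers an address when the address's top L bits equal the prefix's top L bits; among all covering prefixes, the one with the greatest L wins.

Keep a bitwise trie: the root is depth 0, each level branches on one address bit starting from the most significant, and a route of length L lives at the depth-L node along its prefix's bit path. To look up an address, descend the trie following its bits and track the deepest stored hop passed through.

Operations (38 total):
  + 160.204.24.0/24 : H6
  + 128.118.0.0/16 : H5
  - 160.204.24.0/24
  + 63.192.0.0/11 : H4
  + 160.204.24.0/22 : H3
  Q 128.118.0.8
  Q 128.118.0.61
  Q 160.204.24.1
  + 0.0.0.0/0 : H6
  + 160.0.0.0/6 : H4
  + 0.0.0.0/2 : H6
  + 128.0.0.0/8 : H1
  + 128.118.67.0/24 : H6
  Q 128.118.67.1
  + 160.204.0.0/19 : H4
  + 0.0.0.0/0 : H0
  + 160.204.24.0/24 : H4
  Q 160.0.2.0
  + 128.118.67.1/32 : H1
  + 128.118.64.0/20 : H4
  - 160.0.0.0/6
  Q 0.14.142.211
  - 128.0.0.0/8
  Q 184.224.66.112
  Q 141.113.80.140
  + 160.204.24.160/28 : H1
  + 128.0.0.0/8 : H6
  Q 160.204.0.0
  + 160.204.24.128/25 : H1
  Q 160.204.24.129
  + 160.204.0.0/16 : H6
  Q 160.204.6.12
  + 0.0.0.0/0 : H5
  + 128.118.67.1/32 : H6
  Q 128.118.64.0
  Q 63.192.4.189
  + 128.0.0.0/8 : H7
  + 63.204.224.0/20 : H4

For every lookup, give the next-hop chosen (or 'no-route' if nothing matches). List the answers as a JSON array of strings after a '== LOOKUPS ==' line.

Process each operation:
  + 160.204.24.0/24 (H6) depth=24
  + 128.118.0.0/16 (H5) depth=16
  del 160.204.24.0/24 (clear depth 24)
  + 63.192.0.0/11 (H4) depth=11
  + 160.204.24.0/22 (H3) depth=22
  lookup 128.118.0.8: bits 1000000001110110 walk d0:-→d1:-→d2:-→d3:-→d4:-→d5:-→d6:-→d7:-→d8:-→d9:-→d10:-→d11:-→d12:-→d13:-→d14:-→d15:-→d16:H5 -> H5
  lookup 128.118.0.61: bits 1000000001110110 walk d0:-→d1:-→d2:-→d3:-→d4:-→d5:-→d6:-→d7:-→d8:-→d9:-→d10:-→d11:-→d12:-→d13:-→d14:-→d15:-→d16:H5 -> H5
  lookup 160.204.24.1: bits 101000001100110000011000 walk d0:-→d1:-→d2:-→d3:-→d4:-→d5:-→d6:-→d7:-→d8:-→d9:-→d10:-→d11:-→d12:-→d13:-→d14:-→d15:-→d16:-→d17:-→d18:-→d19:-→d20:-→d21:-→d22:H3→d23:-→d24:- -> H3
  + 0.0.0.0/0 (H6) depth=0
  + 160.0.0.0/6 (H4) depth=6
  + 0.0.0.0/2 (H6) depth=2
  + 128.0.0.0/8 (H1) depth=8
  + 128.118.67.0/24 (H6) depth=24
  lookup 128.118.67.1: bits 100000000111011001000011 walk d0:H6→d1:-→d2:-→d3:-→d4:-→d5:-→d6:-→d7:-→d8:H1→d9:-→d10:-→d11:-→d12:-→d13:-→d14:-→d15:-→d16:H5→d17:-→d18:-→d19:-→d20:-→d21:-→d22:-→d23:-→d24:H6 -> H6
  + 160.204.0.0/19 (H4) depth=19
  + 0.0.0.0/0 (H0) depth=0
  + 160.204.24.0/24 (H4) depth=24
  lookup 160.0.2.0: bits 10100000 walk d0:H0→d1:-→d2:-→d3:-→d4:-→d5:-→d6:H4→d7:-→d8:- -> H4
  + 128.118.67.1/32 (H1) depth=32
  + 128.118.64.0/20 (H4) depth=20
  del 160.0.0.0/6 (clear depth 6)
  lookup 0.14.142.211: bits 00 walk d0:H0→d1:-→d2:H6 -> H6
  del 128.0.0.0/8 (clear depth 8)
  lookup 184.224.66.112: bits 101 walk d0:H0→d1:-→d2:-→d3:- -> H0
  lookup 141.113.80.140: bits 1000 walk d0:H0→d1:-→d2:-→d3:-→d4:- -> H0
  + 160.204.24.160/28 (H1) depth=28
  + 128.0.0.0/8 (H6) depth=8
  lookup 160.204.0.0: bits 1010000011001100000 walk d0:H0→d1:-→d2:-→d3:-→d4:-→d5:-→d6:-→d7:-→d8:-→d9:-→d10:-→d11:-→d12:-→d13:-→d14:-→d15:-→d16:-→d17:-→d18:-→d19:H4 -> H4
  + 160.204.24.128/25 (H1) depth=25
  lookup 160.204.24.129: bits 10100000110011000001100010 walk d0:H0→d1:-→d2:-→d3:-→d4:-→d5:-→d6:-→d7:-→d8:-→d9:-→d10:-→d11:-→d12:-→d13:-→d14:-→d15:-→d16:-→d17:-→d18:-→d19:H4→d20:-→d21:-→d22:H3→d23:-→d24:H4→d25:H1→d26:- -> H1
  + 160.204.0.0/16 (H6) depth=16
  lookup 160.204.6.12: bits 1010000011001100000 walk d0:H0→d1:-→d2:-→d3:-→d4:-→d5:-→d6:-→d7:-→d8:-→d9:-→d10:-→d11:-→d12:-→d13:-→d14:-→d15:-→d16:H6→d17:-→d18:-→d19:H4 -> H4
  + 0.0.0.0/0 (H5) depth=0
  + 128.118.67.1/32 (H6) depth=32
  lookup 128.118.64.0: bits 1000000001110110010000 walk d0:H5→d1:-→d2:-→d3:-→d4:-→d5:-→d6:-→d7:-→d8:H6→d9:-→d10:-→d11:-→d12:-→d13:-→d14:-→d15:-→d16:H5→d17:-→d18:-→d19:-→d20:H4→d21:-→d22:- -> H4
  lookup 63.192.4.189: bits 00111111110 walk d0:H5→d1:-→d2:H6→d3:-→d4:-→d5:-→d6:-→d7:-→d8:-→d9:-→d10:-→d11:H4 -> H4
  + 128.0.0.0/8 (H7) depth=8
  + 63.204.224.0/20 (H4) depth=20

== LOOKUPS ==
["H5","H5","H3","H6","H4","H6","H0","H0","H4","H1","H4","H4","H4"]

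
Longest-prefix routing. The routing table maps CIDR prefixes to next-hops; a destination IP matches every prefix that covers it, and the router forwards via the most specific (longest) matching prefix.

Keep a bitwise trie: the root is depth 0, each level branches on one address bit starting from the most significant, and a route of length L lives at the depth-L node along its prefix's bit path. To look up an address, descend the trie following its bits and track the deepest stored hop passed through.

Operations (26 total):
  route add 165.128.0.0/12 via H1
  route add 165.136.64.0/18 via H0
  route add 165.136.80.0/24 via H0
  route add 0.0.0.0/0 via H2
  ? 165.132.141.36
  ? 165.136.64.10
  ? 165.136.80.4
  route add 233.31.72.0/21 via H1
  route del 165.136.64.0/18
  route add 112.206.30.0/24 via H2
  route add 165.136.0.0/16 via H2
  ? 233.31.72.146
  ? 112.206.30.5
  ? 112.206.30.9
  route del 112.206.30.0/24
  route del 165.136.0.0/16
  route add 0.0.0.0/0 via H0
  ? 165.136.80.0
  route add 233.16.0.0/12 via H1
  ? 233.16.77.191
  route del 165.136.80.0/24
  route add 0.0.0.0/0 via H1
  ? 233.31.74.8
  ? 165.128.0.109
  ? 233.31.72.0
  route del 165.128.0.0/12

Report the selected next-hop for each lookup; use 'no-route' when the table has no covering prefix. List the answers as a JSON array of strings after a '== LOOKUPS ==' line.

Apply in order:
  add 165.128.0.0/12 -> H1 at depth 12
  add 165.136.64.0/18 -> H0 at depth 18
  add 165.136.80.0/24 -> H0 at depth 24
  add 0.0.0.0/0 -> H2 at depth 0
  Q 165.132.141.36: descend 101001011000 ; hops seen [H2,H1] ; pick H1
  Q 165.136.64.10: descend 1010010110001000010 ; hops seen [H2,H1,H0] ; pick H0
  Q 165.136.80.4: descend 101001011000100001010000 ; hops seen [H2,H1,H0,H0] ; pick H0
  add 233.31.72.0/21 -> H1 at depth 21
  del 165.136.64.0/18 (clear depth 18)
  add 112.206.30.0/24 -> H2 at depth 24
  add 165.136.0.0/16 -> H2 at depth 16
  Q 233.31.72.146: descend 111010010001111101001 ; hops seen [H2,H1] ; pick H1
  Q 112.206.30.5: descend 011100001100111000011110 ; hops seen [H2,H2] ; pick H2
  Q 112.206.30.9: descend 011100001100111000011110 ; hops seen [H2,H2] ; pick H2
  del 112.206.30.0/24 (clear depth 24)
  del 165.136.0.0/16 (clear depth 16)
  add 0.0.0.0/0 -> H0 at depth 0
  Q 165.136.80.0: descend 101001011000100001010000 ; hops seen [H0,H1,H0] ; pick H0
  add 233.16.0.0/12 -> H1 at depth 12
  Q 233.16.77.191: descend 111010010001 ; hops seen [H0,H1] ; pick H1
  del 165.136.80.0/24 (clear depth 24)
  add 0.0.0.0/0 -> H1 at depth 0
  Q 233.31.74.8: descend 111010010001111101001 ; hops seen [H1,H1,H1] ; pick H1
  Q 165.128.0.109: descend 101001011000 ; hops seen [H1,H1] ; pick H1
  Q 233.31.72.0: descend 111010010001111101001 ; hops seen [H1,H1,H1] ; pick H1
  del 165.128.0.0/12 (clear depth 12)

== LOOKUPS ==
["H1","H0","H0","H1","H2","H2","H0","H1","H1","H1","H1"]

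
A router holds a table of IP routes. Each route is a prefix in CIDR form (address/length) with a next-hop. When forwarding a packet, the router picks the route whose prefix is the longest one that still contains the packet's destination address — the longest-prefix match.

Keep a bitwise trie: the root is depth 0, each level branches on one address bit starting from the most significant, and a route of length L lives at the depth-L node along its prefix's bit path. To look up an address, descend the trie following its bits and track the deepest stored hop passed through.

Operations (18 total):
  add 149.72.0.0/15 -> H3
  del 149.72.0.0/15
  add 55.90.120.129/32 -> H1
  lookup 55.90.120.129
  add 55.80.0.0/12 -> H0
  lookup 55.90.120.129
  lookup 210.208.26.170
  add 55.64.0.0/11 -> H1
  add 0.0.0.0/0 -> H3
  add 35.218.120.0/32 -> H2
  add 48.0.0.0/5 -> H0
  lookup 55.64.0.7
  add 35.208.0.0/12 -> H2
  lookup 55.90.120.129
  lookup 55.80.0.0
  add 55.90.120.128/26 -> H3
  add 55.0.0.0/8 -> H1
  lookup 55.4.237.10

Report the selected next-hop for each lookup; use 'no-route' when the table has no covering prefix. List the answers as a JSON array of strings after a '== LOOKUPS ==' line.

Trace:
  + 149.72.0.0/15 (H3) depth=15
  - 149.72.0.0/15 clear@15
  + 55.90.120.129/32 (H1) depth=32
  ? 55.90.120.129  path d0:-→d1:-→d2:-→d3:-→d4:-→d5:-→d6:-→d7:-→d8:-→d9:-→d10:-→d11:-→d12:-→d13:-→d14:-→d15:-→d16:-→d17:-→d18:-→d19:-→d20:-→d21:-→d22:-→d23:-→d24:-→d25:-→d26:-→d27:-→d28:-→d29:-→d30:-→d31:-→d32:H1  best=H1
  + 55.80.0.0/12 (H0) depth=12
  ? 55.90.120.129  path d0:-→d1:-→d2:-→d3:-→d4:-→d5:-→d6:-→d7:-→d8:-→d9:-→d10:-→d11:-→d12:H0→d13:-→d14:-→d15:-→d16:-→d17:-→d18:-→d19:-→d20:-→d21:-→d22:-→d23:-→d24:-→d25:-→d26:-→d27:-→d28:-→d29:-→d30:-→d31:-→d32:H1  best=H1
  ? 210.208.26.170  path d0:-→d1:-  best=no-route
  + 55.64.0.0/11 (H1) depth=11
  + 0.0.0.0/0 (H3) depth=0
  + 35.218.120.0/32 (H2) depth=32
  + 48.0.0.0/5 (H0) depth=5
  ? 55.64.0.7  path d0:H3→d1:-→d2:-→d3:-→d4:-→d5:H0→d6:-→d7:-→d8:-→d9:-→d10:-→d11:H1  best=H1
  + 35.208.0.0/12 (H2) depth=12
  ? 55.90.120.129  path d0:H3→d1:-→d2:-→d3:-→d4:-→d5:H0→d6:-→d7:-→d8:-→d9:-→d10:-→d11:H1→d12:H0→d13:-→d14:-→d15:-→d16:-→d17:-→d18:-→d19:-→d20:-→d21:-→d22:-→d23:-→d24:-→d25:-→d26:-→d27:-→d28:-→d29:-→d30:-→d31:-→d32:H1  best=H1
  ? 55.80.0.0  path d0:H3→d1:-→d2:-→d3:-→d4:-→d5:H0→d6:-→d7:-→d8:-→d9:-→d10:-→d11:H1→d12:H0  best=H0
  + 55.90.120.128/26 (H3) depth=26
  + 55.0.0.0/8 (H1) depth=8
  ? 55.4.237.10  path d0:H3→d1:-→d2:-→d3:-→d4:-→d5:H0→d6:-→d7:-→d8:H1→d9:-  best=H1

== LOOKUPS ==
["H1","H1","no-route","H1","H1","H0","H1"]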